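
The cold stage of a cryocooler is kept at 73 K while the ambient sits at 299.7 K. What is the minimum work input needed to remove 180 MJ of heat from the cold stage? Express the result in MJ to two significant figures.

The reservoir spacing is ΔT = 299.7 − 73 = 226.7 K.
The reversible limit is COP_R = T_C/ΔT = 0.3220, so W_min = Q_C/COP = Q_C·ΔT/T_C.
W_min = 180.0 × 226.7/73.00 = 559.0 MJ.

560 MJ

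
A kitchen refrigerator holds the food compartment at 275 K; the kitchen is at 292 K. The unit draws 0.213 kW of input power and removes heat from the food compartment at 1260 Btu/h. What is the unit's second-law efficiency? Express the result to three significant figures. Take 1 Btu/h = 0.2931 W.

Converting, Q̇_C = 1260 Btu/h = 0.3693 kW, so COP_actual = Q̇_C/Ẇ = 0.3693/0.2130 = 1.734.
The reservoir spacing is ΔT = 292 − 275 = 17.00 K.
COP_Carnot = T_C/ΔT = 275.00/17.00 = 16.18.
η_II = COP_actual/COP_Carnot = 1.734/16.18 = 0.1072.

0.107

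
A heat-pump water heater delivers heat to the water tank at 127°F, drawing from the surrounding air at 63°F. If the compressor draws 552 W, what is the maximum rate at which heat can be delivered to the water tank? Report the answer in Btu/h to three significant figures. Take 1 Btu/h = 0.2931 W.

In absolute terms T_C = 290.37 K and T_H = 325.93 K, so ΔT = 35.56 K.
COP_Carnot = T_H/ΔT = 325.93/35.56 = 9.167.
Q̇_max = COP_Carnot × Ẇ = 9.167 × 552.0 W = 5060 W = 17260 Btu/h.

17300 Btu/h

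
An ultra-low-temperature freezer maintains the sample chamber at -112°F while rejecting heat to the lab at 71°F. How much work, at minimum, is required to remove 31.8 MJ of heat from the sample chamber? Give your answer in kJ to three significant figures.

In absolute terms T_C = 193.15 K and T_H = 294.82 K, so ΔT = 101.7 K.
The reversible limit is COP_R = T_C/ΔT = 1.900, so W_min = Q_C/COP = Q_C·ΔT/T_C.
W_min = 31.80 × 101.7/193.15 = 16.74 MJ = 16740 kJ.

16700 kJ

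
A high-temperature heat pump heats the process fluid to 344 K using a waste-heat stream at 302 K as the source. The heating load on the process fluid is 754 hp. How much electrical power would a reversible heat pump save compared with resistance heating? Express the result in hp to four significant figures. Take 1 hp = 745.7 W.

The reservoir spacing is ΔT = 344 − 302 = 42.00 K.
COP_Carnot = T_H/ΔT = 344.00/42.00 = 8.190.
Resistance heating needs Ẇ_res = Q̇_H = 754.0 hp; the reversible heat pump needs only Ẇ_hp = Q̇_H/COP = 92.06 hp.
Saving = 754.0 − 92.06 = 661.9 hp.

661.9 hp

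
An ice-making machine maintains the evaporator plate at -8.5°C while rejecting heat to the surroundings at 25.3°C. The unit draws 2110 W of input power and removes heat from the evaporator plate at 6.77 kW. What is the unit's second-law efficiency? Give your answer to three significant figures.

0.410

Converting, Q̇_C = 6.770 kW = 6770 W, so COP_actual = Q̇_C/Ẇ = 6770/2110 = 3.209.
In absolute terms T_C = 264.65 K and T_H = 298.45 K, so ΔT = 33.80 K.
COP_Carnot = T_C/ΔT = 264.65/33.80 = 7.830.
η_II = COP_actual/COP_Carnot = 3.209/7.830 = 0.4098.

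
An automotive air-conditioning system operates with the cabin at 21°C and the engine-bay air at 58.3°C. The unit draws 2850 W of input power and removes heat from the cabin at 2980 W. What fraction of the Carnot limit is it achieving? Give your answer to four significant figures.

0.1326

COP_actual = Q̇_C/Ẇ = 2980/2850 = 1.046.
In absolute terms T_C = 294.15 K and T_H = 331.45 K, so ΔT = 37.30 K.
COP_Carnot = T_C/ΔT = 294.15/37.30 = 7.886.
η_II = COP_actual/COP_Carnot = 1.046/7.886 = 0.1326.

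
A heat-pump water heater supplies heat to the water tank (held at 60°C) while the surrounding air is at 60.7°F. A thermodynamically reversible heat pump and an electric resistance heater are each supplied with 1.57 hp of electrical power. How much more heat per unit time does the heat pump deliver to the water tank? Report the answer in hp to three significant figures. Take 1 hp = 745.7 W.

10.3 hp

In absolute terms T_C = 289.09 K and T_H = 333.15 K, so ΔT = 44.06 K.
COP_Carnot = T_H/ΔT = 333.15/44.06 = 7.562.
The heat pump delivers Q̇_H = COP × Ẇ = 11.87 hp; the resistance heater delivers Ẇ = 1.570 hp.
Extra = (COP − 1)·Ẇ = 10.30 hp.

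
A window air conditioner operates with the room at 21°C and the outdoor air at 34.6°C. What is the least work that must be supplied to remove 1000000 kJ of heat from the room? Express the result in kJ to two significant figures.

46000 kJ

In absolute terms T_C = 294.15 K and T_H = 307.75 K, so ΔT = 13.60 K.
The reversible limit is COP_R = T_C/ΔT = 21.63, so W_min = Q_C/COP = Q_C·ΔT/T_C.
W_min = 1000000 × 13.60/294.15 = 46230 kJ.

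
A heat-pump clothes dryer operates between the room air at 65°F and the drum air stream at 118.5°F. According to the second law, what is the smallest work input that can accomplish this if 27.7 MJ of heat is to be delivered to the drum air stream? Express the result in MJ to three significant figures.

In absolute terms T_C = 291.48 K and T_H = 321.21 K, so ΔT = 29.72 K.
The reversible limit is COP_HP = T_H/ΔT = 10.81, so W_min = Q_H/COP = Q_H·ΔT/T_H.
W_min = 27.70 × 29.72/321.21 = 2.563 MJ.

2.56 MJ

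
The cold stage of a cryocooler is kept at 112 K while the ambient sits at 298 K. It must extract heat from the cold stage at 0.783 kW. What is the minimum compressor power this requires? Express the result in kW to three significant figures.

The reservoir spacing is ΔT = 298 − 112 = 186.0 K.
COP_Carnot = T_C/ΔT = 112.00/186.0 = 0.6022.
Ẇ_min = Q̇/COP_Carnot = 0.7830/0.6022 = 1.300 kW.

1.30 kW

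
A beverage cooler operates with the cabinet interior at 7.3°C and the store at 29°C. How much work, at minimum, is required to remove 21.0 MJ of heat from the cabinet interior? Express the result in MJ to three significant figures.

1.62 MJ

In absolute terms T_C = 280.45 K and T_H = 302.15 K, so ΔT = 21.70 K.
The reversible limit is COP_R = T_C/ΔT = 12.92, so W_min = Q_C/COP = Q_C·ΔT/T_C.
W_min = 21.00 × 21.70/280.45 = 1.625 MJ.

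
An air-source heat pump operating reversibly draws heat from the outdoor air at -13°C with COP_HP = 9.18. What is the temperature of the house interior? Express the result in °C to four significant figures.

COP_HP = T_H/(T_H − T_C) rearranges to T_H = COP·T_C/(COP − 1).
With T_C = 260.15 K, T_H = 9.18 × 260.15/8.180 = 291.95 K.
Converting, 291.95 K = 18.80°C.

18.80 °C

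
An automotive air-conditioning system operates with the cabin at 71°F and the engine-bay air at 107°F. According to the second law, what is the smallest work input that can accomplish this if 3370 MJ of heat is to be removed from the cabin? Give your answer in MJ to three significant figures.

229 MJ

In absolute terms T_C = 294.82 K and T_H = 314.82 K, so ΔT = 20.00 K.
The reversible limit is COP_R = T_C/ΔT = 14.74, so W_min = Q_C/COP = Q_C·ΔT/T_C.
W_min = 3370 × 20.00/294.82 = 228.6 MJ.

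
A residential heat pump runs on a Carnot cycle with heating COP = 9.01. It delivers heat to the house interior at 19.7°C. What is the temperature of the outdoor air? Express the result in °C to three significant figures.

-12.8 °C

COP_HP = T_H/(T_H − T_C) gives T_H − T_C = T_H/COP.
With T_H = 292.85 K, T_C = 292.85 × (1 − 1/9.01) = 260.35 K.
Converting, 260.35 K = -12.80°C.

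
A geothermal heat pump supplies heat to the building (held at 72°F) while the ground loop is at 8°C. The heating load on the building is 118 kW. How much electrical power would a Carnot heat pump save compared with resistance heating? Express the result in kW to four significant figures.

In absolute terms T_C = 281.15 K and T_H = 295.37 K, so ΔT = 14.22 K.
COP_Carnot = T_H/ΔT = 295.37/14.22 = 20.77.
Resistance heating needs Ẇ_res = Q̇_H = 118.0 kW; the reversible heat pump needs only Ẇ_hp = Q̇_H/COP = 5.682 kW.
Saving = 118.0 − 5.682 = 112.3 kW.

112.3 kW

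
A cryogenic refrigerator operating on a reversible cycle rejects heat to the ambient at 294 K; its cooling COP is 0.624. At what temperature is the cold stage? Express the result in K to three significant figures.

113 K

For a Carnot refrigerator COP_R = T_C/(T_H − T_C), so T_C = COP·T_H/(1 + COP).
With T_H = 294.00 K, T_C = 0.624 × 294.00/1.624 = 112.97 K.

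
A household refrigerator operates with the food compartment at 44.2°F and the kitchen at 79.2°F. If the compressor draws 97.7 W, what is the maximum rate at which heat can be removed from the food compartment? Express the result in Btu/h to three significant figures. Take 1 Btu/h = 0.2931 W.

4800 Btu/h

In absolute terms T_C = 279.93 K and T_H = 299.37 K, so ΔT = 19.44 K.
COP_Carnot = T_C/ΔT = 279.93/19.44 = 14.40.
Q̇_max = COP_Carnot × Ẇ = 14.40 × 97.70 W = 1407 W = 4799 Btu/h.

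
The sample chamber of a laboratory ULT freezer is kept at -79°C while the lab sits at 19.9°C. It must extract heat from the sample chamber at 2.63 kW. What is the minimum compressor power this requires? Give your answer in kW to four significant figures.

In absolute terms T_C = 194.15 K and T_H = 293.05 K, so ΔT = 98.90 K.
COP_Carnot = T_C/ΔT = 194.15/98.90 = 1.963.
Ẇ_min = Q̇/COP_Carnot = 2.630/1.963 = 1.340 kW.

1.340 kW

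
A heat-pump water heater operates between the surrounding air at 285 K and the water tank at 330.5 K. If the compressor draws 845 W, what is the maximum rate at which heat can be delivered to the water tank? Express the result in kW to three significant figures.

The reservoir spacing is ΔT = 330.5 − 285 = 45.50 K.
COP_Carnot = T_H/ΔT = 330.50/45.50 = 7.264.
Q̇_max = COP_Carnot × Ẇ = 7.264 × 845.0 W = 6138 W = 6.138 kW.

6.14 kW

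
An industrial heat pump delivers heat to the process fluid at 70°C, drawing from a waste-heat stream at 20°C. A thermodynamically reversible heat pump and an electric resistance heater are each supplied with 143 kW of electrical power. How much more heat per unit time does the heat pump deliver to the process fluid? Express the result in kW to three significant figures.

In absolute terms T_C = 293.15 K and T_H = 343.15 K, so ΔT = 50.00 K.
COP_Carnot = T_H/ΔT = 343.15/50.00 = 6.863.
The heat pump delivers Q̇_H = COP × Ẇ = 981.4 kW; the resistance heater delivers Ẇ = 143.0 kW.
Extra = (COP − 1)·Ẇ = 838.4 kW.

838 kW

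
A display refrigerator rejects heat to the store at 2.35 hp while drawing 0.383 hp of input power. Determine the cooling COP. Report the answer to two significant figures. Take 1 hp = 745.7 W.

The first law gives Q̇_H = Q̇_C + Ẇ, so the three rates are Q̇_C = 1.967, Q̇_H = 2.350, Ẇ = 0.3830 hp.
COP_R = Q̇_C/Ẇ = 1.967/0.3830 = 5.136.

5.1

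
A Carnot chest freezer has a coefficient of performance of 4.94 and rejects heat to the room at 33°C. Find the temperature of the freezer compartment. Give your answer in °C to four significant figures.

For a Carnot refrigerator COP_R = T_C/(T_H − T_C), so T_C = COP·T_H/(1 + COP).
With T_H = 306.15 K, T_C = 4.94 × 306.15/5.940 = 254.61 K.
Converting, 254.61 K = -18.54°C.

-18.54 °C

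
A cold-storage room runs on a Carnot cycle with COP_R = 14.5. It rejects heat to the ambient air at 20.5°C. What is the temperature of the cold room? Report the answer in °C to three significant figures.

For a Carnot refrigerator COP_R = T_C/(T_H − T_C), so T_C = COP·T_H/(1 + COP).
With T_H = 293.65 K, T_C = 14.5 × 293.65/15.50 = 274.70 K.
Converting, 274.70 K = 1.55°C.

1.55 °C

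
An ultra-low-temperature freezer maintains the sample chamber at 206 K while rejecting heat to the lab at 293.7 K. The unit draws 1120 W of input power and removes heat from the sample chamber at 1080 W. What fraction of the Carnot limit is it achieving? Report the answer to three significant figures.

COP_actual = Q̇_C/Ẇ = 1080/1120 = 0.9643.
The reservoir spacing is ΔT = 293.7 − 206 = 87.70 K.
COP_Carnot = T_C/ΔT = 206.00/87.70 = 2.349.
η_II = COP_actual/COP_Carnot = 0.9643/2.349 = 0.4105.

0.411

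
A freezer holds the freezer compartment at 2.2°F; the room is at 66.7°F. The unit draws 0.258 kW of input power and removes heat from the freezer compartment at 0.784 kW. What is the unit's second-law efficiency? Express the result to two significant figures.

0.42

COP_actual = Q̇_C/Ẇ = 0.7840/0.2580 = 3.039.
In absolute terms T_C = 256.59 K and T_H = 292.43 K, so ΔT = 35.83 K.
COP_Carnot = T_C/ΔT = 256.59/35.83 = 7.161.
η_II = COP_actual/COP_Carnot = 3.039/7.161 = 0.4244.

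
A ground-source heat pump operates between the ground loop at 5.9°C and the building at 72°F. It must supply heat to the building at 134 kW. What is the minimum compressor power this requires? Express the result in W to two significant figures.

In absolute terms T_C = 279.05 K and T_H = 295.37 K, so ΔT = 16.32 K.
COP_Carnot = T_H/ΔT = 295.37/16.32 = 18.10.
Ẇ_min = Q̇/COP_Carnot = 134.0/18.10 = 7.405 kW = 7405 W.

7400 W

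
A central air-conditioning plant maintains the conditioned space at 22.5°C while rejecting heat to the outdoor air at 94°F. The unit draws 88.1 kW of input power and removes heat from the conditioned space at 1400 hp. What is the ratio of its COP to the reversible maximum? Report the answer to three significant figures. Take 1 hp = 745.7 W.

Converting, Q̇_C = 1400 hp = 1044 kW, so COP_actual = Q̇_C/Ẇ = 1044/88.10 = 11.85.
In absolute terms T_C = 295.65 K and T_H = 307.59 K, so ΔT = 11.94 K.
COP_Carnot = T_C/ΔT = 295.65/11.94 = 24.75.
η_II = COP_actual/COP_Carnot = 11.85/24.75 = 0.4787.

0.479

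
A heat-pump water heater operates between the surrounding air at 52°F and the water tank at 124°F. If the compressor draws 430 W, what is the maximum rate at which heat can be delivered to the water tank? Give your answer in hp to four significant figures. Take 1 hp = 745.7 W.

4.675 hp

In absolute terms T_C = 284.26 K and T_H = 324.26 K, so ΔT = 40.00 K.
COP_Carnot = T_H/ΔT = 324.26/40.00 = 8.107.
Q̇_max = COP_Carnot × Ẇ = 8.107 × 430.0 W = 3486 W = 4.675 hp.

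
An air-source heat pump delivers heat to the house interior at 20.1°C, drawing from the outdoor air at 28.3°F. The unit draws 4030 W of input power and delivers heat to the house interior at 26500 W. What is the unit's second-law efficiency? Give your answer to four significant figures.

0.4968

COP_actual = Q̇_H/Ẇ = 26500/4030 = 6.576.
In absolute terms T_C = 271.09 K and T_H = 293.25 K, so ΔT = 22.16 K.
COP_Carnot = T_H/ΔT = 293.25/22.16 = 13.24.
η_II = COP_actual/COP_Carnot = 6.576/13.24 = 0.4968.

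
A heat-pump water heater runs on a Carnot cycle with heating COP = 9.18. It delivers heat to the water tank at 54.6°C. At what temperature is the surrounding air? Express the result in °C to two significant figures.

COP_HP = T_H/(T_H − T_C) gives T_H − T_C = T_H/COP.
With T_H = 327.75 K, T_C = 327.75 × (1 − 1/9.18) = 292.05 K.
Converting, 292.05 K = 18.90°C.

19 °C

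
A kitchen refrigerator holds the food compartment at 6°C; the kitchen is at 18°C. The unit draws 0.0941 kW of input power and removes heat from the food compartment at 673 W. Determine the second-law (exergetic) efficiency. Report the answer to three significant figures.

Converting, Q̇_C = 673.0 W = 0.6730 kW, so COP_actual = Q̇_C/Ẇ = 0.6730/0.09410 = 7.152.
In absolute terms T_C = 279.15 K and T_H = 291.15 K, so ΔT = 12.00 K.
COP_Carnot = T_C/ΔT = 279.15/12.00 = 23.26.
η_II = COP_actual/COP_Carnot = 7.152/23.26 = 0.3074.

0.307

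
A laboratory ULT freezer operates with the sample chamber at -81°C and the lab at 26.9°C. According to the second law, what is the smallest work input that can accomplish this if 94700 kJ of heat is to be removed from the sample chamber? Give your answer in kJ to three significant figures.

In absolute terms T_C = 192.15 K and T_H = 300.05 K, so ΔT = 107.9 K.
The reversible limit is COP_R = T_C/ΔT = 1.781, so W_min = Q_C/COP = Q_C·ΔT/T_C.
W_min = 94700 × 107.9/192.15 = 53180 kJ.

53200 kJ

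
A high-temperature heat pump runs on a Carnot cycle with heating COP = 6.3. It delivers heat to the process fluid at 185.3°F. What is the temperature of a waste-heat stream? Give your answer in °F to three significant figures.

82.9 °F

COP_HP = T_H/(T_H − T_C) gives T_H − T_C = T_H/COP.
With T_H = 358.32 K, T_C = 358.32 × (1 − 1/6.3) = 301.44 K.
Converting, 301.44 K = 82.92°F.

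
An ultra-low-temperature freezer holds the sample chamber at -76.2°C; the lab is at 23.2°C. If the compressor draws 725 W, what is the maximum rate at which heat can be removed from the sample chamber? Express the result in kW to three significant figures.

In absolute terms T_C = 196.95 K and T_H = 296.35 K, so ΔT = 99.40 K.
COP_Carnot = T_C/ΔT = 196.95/99.40 = 1.981.
Q̇_max = COP_Carnot × Ẇ = 1.981 × 725.0 W = 1437 W = 1.437 kW.

1.44 kW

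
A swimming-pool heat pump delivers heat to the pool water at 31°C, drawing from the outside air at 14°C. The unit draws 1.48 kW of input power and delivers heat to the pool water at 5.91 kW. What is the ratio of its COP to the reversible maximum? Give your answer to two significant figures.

COP_actual = Q̇_H/Ẇ = 5.910/1.480 = 3.993.
In absolute terms T_C = 287.15 K and T_H = 304.15 K, so ΔT = 17.00 K.
COP_Carnot = T_H/ΔT = 304.15/17.00 = 17.89.
η_II = COP_actual/COP_Carnot = 3.993/17.89 = 0.2232.

0.22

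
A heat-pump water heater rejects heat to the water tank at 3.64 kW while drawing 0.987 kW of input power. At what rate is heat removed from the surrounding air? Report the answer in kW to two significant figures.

For a cyclic device the first law requires Q̇_H = Q̇_C + Ẇ.
Q̇_C = Q̇_H − Ẇ = 2.653 kW.

2.7 kW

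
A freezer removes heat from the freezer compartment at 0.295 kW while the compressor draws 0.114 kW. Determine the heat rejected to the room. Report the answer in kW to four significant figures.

For a cyclic device the first law requires Q̇_H = Q̇_C + Ẇ.
Q̇_H = Q̇_C + Ẇ = 0.4090 kW.

0.4090 kW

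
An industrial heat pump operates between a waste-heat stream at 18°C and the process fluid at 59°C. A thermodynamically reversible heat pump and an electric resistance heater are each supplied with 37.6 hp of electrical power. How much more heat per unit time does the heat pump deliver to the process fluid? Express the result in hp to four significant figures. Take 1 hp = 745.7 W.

In absolute terms T_C = 291.15 K and T_H = 332.15 K, so ΔT = 41.00 K.
COP_Carnot = T_H/ΔT = 332.15/41.00 = 8.101.
The heat pump delivers Q̇_H = COP × Ẇ = 304.6 hp; the resistance heater delivers Ẇ = 37.60 hp.
Extra = (COP − 1)·Ẇ = 267.0 hp.

267.0 hp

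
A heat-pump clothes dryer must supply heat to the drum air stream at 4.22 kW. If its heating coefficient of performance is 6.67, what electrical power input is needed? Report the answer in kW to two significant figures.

0.63 kW

Ẇ = Q̇_H/COP_HP = 4.220/6.67 = 0.6327 kW.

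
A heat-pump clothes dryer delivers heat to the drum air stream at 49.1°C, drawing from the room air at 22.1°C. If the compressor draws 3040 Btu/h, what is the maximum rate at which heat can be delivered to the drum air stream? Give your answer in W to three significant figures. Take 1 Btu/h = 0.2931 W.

10600 W

In absolute terms T_C = 295.25 K and T_H = 322.25 K, so ΔT = 27.00 K.
COP_Carnot = T_H/ΔT = 322.25/27.00 = 11.94.
Q̇_max = COP_Carnot × Ẇ = 11.94 × 3040 Btu/h = 36280 Btu/h = 10630 W.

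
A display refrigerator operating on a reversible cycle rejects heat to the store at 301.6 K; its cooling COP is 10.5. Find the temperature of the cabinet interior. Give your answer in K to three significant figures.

For a Carnot refrigerator COP_R = T_C/(T_H − T_C), so T_C = COP·T_H/(1 + COP).
With T_H = 301.60 K, T_C = 10.5 × 301.60/11.50 = 275.37 K.

275 K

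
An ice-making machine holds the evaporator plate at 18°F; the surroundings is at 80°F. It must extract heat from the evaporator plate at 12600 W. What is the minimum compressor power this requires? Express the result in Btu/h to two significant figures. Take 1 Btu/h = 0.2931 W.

In absolute terms T_C = 265.37 K and T_H = 299.82 K, so ΔT = 34.44 K.
COP_Carnot = T_C/ΔT = 265.37/34.44 = 7.704.
Ẇ_min = Q̇/COP_Carnot = 12600/7.704 = 1635 W = 5580 Btu/h.

5600 Btu/h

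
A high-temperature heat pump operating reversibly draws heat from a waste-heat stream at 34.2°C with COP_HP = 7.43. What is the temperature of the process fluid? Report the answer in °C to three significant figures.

COP_HP = T_H/(T_H − T_C) rearranges to T_H = COP·T_C/(COP − 1).
With T_C = 307.35 K, T_H = 7.43 × 307.35/6.430 = 355.15 K.
Converting, 355.15 K = 82.00°C.

82.0 °C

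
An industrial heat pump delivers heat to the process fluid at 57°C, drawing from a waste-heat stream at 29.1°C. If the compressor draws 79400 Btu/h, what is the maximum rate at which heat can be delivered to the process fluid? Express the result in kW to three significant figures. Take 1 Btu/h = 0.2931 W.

In absolute terms T_C = 302.25 K and T_H = 330.15 K, so ΔT = 27.90 K.
COP_Carnot = T_H/ΔT = 330.15/27.90 = 11.83.
Q̇_max = COP_Carnot × Ẇ = 11.83 × 79400 Btu/h = 939600 Btu/h = 275.4 kW.

275 kW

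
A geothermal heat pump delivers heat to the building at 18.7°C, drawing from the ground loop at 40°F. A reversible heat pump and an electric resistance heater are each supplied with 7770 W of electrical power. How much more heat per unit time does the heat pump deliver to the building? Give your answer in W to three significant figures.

In absolute terms T_C = 277.59 K and T_H = 291.85 K, so ΔT = 14.26 K.
COP_Carnot = T_H/ΔT = 291.85/14.26 = 20.47.
The heat pump delivers Q̇_H = COP × Ẇ = 159100 W; the resistance heater delivers Ẇ = 7770 W.
Extra = (COP − 1)·Ẇ = 151300 W.

151000 W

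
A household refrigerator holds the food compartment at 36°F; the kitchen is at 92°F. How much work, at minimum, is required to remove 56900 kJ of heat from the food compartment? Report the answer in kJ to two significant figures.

In absolute terms T_C = 275.37 K and T_H = 306.48 K, so ΔT = 31.11 K.
The reversible limit is COP_R = T_C/ΔT = 8.851, so W_min = Q_C/COP = Q_C·ΔT/T_C.
W_min = 56900 × 31.11/275.37 = 6428 kJ.

6400 kJ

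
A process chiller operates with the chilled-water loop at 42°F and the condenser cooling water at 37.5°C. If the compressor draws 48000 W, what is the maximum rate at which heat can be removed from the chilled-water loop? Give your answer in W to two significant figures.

In absolute terms T_C = 278.71 K and T_H = 310.65 K, so ΔT = 31.94 K.
COP_Carnot = T_C/ΔT = 278.71/31.94 = 8.725.
Q̇_max = COP_Carnot × Ẇ = 8.725 × 48000 W = 418800 W.

420000 W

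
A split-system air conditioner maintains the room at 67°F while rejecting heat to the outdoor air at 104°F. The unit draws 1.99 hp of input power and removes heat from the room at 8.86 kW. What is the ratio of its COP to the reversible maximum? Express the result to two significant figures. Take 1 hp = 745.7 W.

Converting, Q̇_C = 8.860 kW = 11.88 hp, so COP_actual = Q̇_C/Ẇ = 11.88/1.990 = 5.971.
In absolute terms T_C = 292.59 K and T_H = 313.15 K, so ΔT = 20.56 K.
COP_Carnot = T_C/ΔT = 292.59/20.56 = 14.23.
η_II = COP_actual/COP_Carnot = 5.971/14.23 = 0.4194.

0.42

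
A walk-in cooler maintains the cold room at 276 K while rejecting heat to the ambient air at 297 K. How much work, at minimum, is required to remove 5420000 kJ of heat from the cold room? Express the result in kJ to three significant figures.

The reservoir spacing is ΔT = 297 − 276 = 21.00 K.
The reversible limit is COP_R = T_C/ΔT = 13.14, so W_min = Q_C/COP = Q_C·ΔT/T_C.
W_min = 5420000 × 21.00/276.00 = 412400 kJ.

412000 kJ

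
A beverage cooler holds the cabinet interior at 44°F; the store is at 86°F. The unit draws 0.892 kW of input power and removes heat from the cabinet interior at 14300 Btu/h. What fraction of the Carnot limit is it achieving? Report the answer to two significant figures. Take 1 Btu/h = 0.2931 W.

0.39

Converting, Q̇_C = 14300 Btu/h = 4.191 kW, so COP_actual = Q̇_C/Ẇ = 4.191/0.8920 = 4.699.
In absolute terms T_C = 279.82 K and T_H = 303.15 K, so ΔT = 23.33 K.
COP_Carnot = T_C/ΔT = 279.82/23.33 = 11.99.
η_II = COP_actual/COP_Carnot = 4.699/11.99 = 0.3918.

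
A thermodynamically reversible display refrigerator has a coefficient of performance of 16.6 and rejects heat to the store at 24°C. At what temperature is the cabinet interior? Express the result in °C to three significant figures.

7.12 °C

For a Carnot refrigerator COP_R = T_C/(T_H − T_C), so T_C = COP·T_H/(1 + COP).
With T_H = 297.15 K, T_C = 16.6 × 297.15/17.60 = 280.27 K.
Converting, 280.27 K = 7.12°C.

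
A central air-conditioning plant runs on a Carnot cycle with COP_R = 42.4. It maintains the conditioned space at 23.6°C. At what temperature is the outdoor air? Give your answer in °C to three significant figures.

30.6 °C

COP_R = T_C/(T_H − T_C) gives T_H − T_C = T_C/COP.
With T_C = 296.75 K, T_H = 296.75 × (1 + 1/42.4) = 303.75 K.
Converting, 303.75 K = 30.60°C.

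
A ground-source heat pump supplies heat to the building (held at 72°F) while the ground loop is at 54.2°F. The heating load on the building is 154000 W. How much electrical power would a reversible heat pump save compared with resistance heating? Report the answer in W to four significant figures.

In absolute terms T_C = 285.48 K and T_H = 295.37 K, so ΔT = 9.889 K.
COP_Carnot = T_H/ΔT = 295.37/9.889 = 29.87.
Resistance heating needs Ẇ_res = Q̇_H = 154000 W; the reversible heat pump needs only Ẇ_hp = Q̇_H/COP = 5156 W.
Saving = 154000 − 5156 = 148800 W.

148800 W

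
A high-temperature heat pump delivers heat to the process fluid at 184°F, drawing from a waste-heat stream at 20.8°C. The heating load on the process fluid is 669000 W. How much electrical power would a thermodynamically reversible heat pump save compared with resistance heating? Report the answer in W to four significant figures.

549900 W

In absolute terms T_C = 293.95 K and T_H = 357.59 K, so ΔT = 63.64 K.
COP_Carnot = T_H/ΔT = 357.59/63.64 = 5.619.
Resistance heating needs Ẇ_res = Q̇_H = 669000 W; the reversible heat pump needs only Ẇ_hp = Q̇_H/COP = 119100 W.
Saving = 669000 − 119100 = 549900 W.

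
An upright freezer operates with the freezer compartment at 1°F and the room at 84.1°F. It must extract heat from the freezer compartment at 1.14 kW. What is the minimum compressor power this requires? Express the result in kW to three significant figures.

In absolute terms T_C = 255.93 K and T_H = 302.09 K, so ΔT = 46.17 K.
COP_Carnot = T_C/ΔT = 255.93/46.17 = 5.544.
Ẇ_min = Q̇/COP_Carnot = 1.140/5.544 = 0.2056 kW.

0.206 kW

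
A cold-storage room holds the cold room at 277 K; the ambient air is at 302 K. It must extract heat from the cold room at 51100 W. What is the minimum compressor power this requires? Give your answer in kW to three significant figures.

4.61 kW

The reservoir spacing is ΔT = 302 − 277 = 25.00 K.
COP_Carnot = T_C/ΔT = 277.00/25.00 = 11.08.
Ẇ_min = Q̇/COP_Carnot = 51100/11.08 = 4612 W = 4.612 kW.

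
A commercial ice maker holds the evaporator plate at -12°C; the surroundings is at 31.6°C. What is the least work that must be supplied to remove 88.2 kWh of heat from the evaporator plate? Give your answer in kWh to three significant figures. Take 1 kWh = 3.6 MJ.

In absolute terms T_C = 261.15 K and T_H = 304.75 K, so ΔT = 43.60 K.
The reversible limit is COP_R = T_C/ΔT = 5.990, so W_min = Q_C/COP = Q_C·ΔT/T_C.
W_min = 88.20 × 43.60/261.15 = 14.73 kWh.

14.7 kWh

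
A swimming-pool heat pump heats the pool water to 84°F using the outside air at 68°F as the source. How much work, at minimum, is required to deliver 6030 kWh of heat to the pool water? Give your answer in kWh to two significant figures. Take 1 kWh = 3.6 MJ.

180 kWh

In absolute terms T_C = 293.15 K and T_H = 302.04 K, so ΔT = 8.889 K.
The reversible limit is COP_HP = T_H/ΔT = 33.98, so W_min = Q_H/COP = Q_H·ΔT/T_H.
W_min = 6030 × 8.889/302.04 = 177.5 kWh.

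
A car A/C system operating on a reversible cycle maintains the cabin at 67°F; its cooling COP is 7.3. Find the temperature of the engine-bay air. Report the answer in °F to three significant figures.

COP_R = T_C/(T_H − T_C) gives T_H − T_C = T_C/COP.
With T_C = 292.59 K, T_H = 292.59 × (1 + 1/7.3) = 332.68 K.
Converting, 332.68 K = 139.15°F.

139 °F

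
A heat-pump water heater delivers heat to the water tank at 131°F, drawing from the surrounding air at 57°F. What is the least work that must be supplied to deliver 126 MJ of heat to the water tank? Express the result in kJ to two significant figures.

In absolute terms T_C = 287.04 K and T_H = 328.15 K, so ΔT = 41.11 K.
The reversible limit is COP_HP = T_H/ΔT = 7.982, so W_min = Q_H/COP = Q_H·ΔT/T_H.
W_min = 126.0 × 41.11/328.15 = 15.79 MJ = 15790 kJ.

16000 kJ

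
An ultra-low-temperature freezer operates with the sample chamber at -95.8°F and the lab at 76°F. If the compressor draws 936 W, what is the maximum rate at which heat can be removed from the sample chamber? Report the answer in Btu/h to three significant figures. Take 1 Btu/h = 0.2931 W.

In absolute terms T_C = 202.15 K and T_H = 297.59 K, so ΔT = 95.44 K.
COP_Carnot = T_C/ΔT = 202.15/95.44 = 2.118.
Q̇_max = COP_Carnot × Ẇ = 2.118 × 936.0 W = 1982 W = 6764 Btu/h.

6760 Btu/h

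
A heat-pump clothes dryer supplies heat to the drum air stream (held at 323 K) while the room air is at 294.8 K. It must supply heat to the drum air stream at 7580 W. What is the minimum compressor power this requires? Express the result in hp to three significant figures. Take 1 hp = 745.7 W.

The reservoir spacing is ΔT = 323 − 294.8 = 28.20 K.
COP_Carnot = T_H/ΔT = 323.00/28.20 = 11.45.
Ẇ_min = Q̇/COP_Carnot = 7580/11.45 = 661.8 W = 0.8875 hp.

0.887 hp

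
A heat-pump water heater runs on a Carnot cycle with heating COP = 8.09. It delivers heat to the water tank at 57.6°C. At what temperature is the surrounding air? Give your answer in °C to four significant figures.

COP_HP = T_H/(T_H − T_C) gives T_H − T_C = T_H/COP.
With T_H = 330.75 K, T_C = 330.75 × (1 − 1/8.09) = 289.87 K.
Converting, 289.87 K = 16.72°C.

16.72 °C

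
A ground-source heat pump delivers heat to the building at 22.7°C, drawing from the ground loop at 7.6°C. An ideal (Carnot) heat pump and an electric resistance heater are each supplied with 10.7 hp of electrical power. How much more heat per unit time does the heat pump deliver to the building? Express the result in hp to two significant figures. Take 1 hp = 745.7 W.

In absolute terms T_C = 280.75 K and T_H = 295.85 K, so ΔT = 15.10 K.
COP_Carnot = T_H/ΔT = 295.85/15.10 = 19.59.
The heat pump delivers Q̇_H = COP × Ẇ = 209.6 hp; the resistance heater delivers Ẇ = 10.70 hp.
Extra = (COP − 1)·Ẇ = 198.9 hp.

200 hp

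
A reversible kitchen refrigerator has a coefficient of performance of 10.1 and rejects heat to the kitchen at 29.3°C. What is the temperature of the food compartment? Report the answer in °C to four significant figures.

2.052 °C

For a Carnot refrigerator COP_R = T_C/(T_H − T_C), so T_C = COP·T_H/(1 + COP).
With T_H = 302.45 K, T_C = 10.1 × 302.45/11.10 = 275.20 K.
Converting, 275.20 K = 2.05°C.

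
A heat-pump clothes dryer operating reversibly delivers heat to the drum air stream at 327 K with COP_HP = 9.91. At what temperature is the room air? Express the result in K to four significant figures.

294.0 K

COP_HP = T_H/(T_H − T_C) gives T_H − T_C = T_H/COP.
With T_H = 327.00 K, T_C = 327.00 × (1 − 1/9.91) = 294.00 K.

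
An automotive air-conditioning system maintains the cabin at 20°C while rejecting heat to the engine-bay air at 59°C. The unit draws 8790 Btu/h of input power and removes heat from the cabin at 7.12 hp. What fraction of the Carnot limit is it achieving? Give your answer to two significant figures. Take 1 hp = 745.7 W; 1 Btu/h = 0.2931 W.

0.27

Converting, Q̇_C = 7.120 hp = 18110 Btu/h, so COP_actual = Q̇_C/Ẇ = 18110/8790 = 2.061.
In absolute terms T_C = 293.15 K and T_H = 332.15 K, so ΔT = 39.00 K.
COP_Carnot = T_C/ΔT = 293.15/39.00 = 7.517.
η_II = COP_actual/COP_Carnot = 2.061/7.517 = 0.2742.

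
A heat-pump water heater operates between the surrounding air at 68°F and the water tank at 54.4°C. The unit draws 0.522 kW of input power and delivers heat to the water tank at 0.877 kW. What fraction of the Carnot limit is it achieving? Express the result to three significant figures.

0.176

COP_actual = Q̇_H/Ẇ = 0.8770/0.5220 = 1.680.
In absolute terms T_C = 293.15 K and T_H = 327.55 K, so ΔT = 34.40 K.
COP_Carnot = T_H/ΔT = 327.55/34.40 = 9.522.
η_II = COP_actual/COP_Carnot = 1.680/9.522 = 0.1764.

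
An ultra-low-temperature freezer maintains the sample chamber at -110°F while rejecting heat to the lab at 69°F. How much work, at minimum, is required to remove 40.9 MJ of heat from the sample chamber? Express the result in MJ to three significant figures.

In absolute terms T_C = 194.26 K and T_H = 293.71 K, so ΔT = 99.44 K.
The reversible limit is COP_R = T_C/ΔT = 1.953, so W_min = Q_C/COP = Q_C·ΔT/T_C.
W_min = 40.90 × 99.44/194.26 = 20.94 MJ.

20.9 MJ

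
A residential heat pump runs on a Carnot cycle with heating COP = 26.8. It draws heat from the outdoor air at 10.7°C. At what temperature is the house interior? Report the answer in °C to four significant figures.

COP_HP = T_H/(T_H − T_C) rearranges to T_H = COP·T_C/(COP − 1).
With T_C = 283.85 K, T_H = 26.8 × 283.85/25.80 = 294.85 K.
Converting, 294.85 K = 21.70°C.

21.70 °C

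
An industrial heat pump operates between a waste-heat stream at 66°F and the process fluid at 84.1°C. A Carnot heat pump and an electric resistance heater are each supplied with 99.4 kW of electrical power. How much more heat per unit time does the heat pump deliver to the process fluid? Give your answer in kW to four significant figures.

445.1 kW

In absolute terms T_C = 292.04 K and T_H = 357.25 K, so ΔT = 65.21 K.
COP_Carnot = T_H/ΔT = 357.25/65.21 = 5.478.
The heat pump delivers Q̇_H = COP × Ẇ = 544.5 kW; the resistance heater delivers Ẇ = 99.40 kW.
Extra = (COP − 1)·Ẇ = 445.1 kW.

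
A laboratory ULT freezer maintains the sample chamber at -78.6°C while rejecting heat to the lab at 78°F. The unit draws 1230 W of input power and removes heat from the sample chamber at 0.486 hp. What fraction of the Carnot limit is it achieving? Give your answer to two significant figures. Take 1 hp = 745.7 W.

Converting, Q̇_C = 0.4860 hp = 362.4 W, so COP_actual = Q̇_C/Ẇ = 362.4/1230 = 0.2946.
In absolute terms T_C = 194.55 K and T_H = 298.71 K, so ΔT = 104.2 K.
COP_Carnot = T_C/ΔT = 194.55/104.2 = 1.868.
η_II = COP_actual/COP_Carnot = 0.2946/1.868 = 0.1577.

0.16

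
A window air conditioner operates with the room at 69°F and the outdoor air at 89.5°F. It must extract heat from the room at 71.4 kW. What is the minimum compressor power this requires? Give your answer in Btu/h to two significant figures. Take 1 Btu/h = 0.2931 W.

In absolute terms T_C = 293.71 K and T_H = 305.09 K, so ΔT = 11.39 K.
COP_Carnot = T_C/ΔT = 293.71/11.39 = 25.79.
Ẇ_min = Q̇/COP_Carnot = 71.40/25.79 = 2.769 kW = 9446 Btu/h.

9400 Btu/h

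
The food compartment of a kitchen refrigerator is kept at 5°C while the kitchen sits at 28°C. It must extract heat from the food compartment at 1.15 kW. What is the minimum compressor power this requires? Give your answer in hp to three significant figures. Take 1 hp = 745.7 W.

In absolute terms T_C = 278.15 K and T_H = 301.15 K, so ΔT = 23.00 K.
COP_Carnot = T_C/ΔT = 278.15/23.00 = 12.09.
Ẇ_min = Q̇/COP_Carnot = 1.150/12.09 = 0.09509 kW = 0.1275 hp.

0.128 hp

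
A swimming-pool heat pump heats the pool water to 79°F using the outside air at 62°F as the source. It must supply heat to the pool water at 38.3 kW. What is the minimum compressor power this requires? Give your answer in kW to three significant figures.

In absolute terms T_C = 289.82 K and T_H = 299.26 K, so ΔT = 9.444 K.
COP_Carnot = T_H/ΔT = 299.26/9.444 = 31.69.
Ẇ_min = Q̇/COP_Carnot = 38.30/31.69 = 1.209 kW.

1.21 kW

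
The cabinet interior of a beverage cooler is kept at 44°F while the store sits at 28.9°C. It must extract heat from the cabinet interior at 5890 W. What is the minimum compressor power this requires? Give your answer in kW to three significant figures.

In absolute terms T_C = 279.82 K and T_H = 302.05 K, so ΔT = 22.23 K.
COP_Carnot = T_C/ΔT = 279.82/22.23 = 12.59.
Ẇ_min = Q̇/COP_Carnot = 5890/12.59 = 468.0 W = 0.4680 kW.

0.468 kW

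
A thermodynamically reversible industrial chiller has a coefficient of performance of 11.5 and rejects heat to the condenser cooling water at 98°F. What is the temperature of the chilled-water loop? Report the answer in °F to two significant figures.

53 °F

For a Carnot refrigerator COP_R = T_C/(T_H − T_C), so T_C = COP·T_H/(1 + COP).
With T_H = 309.82 K, T_C = 11.5 × 309.82/12.50 = 285.03 K.
Converting, 285.03 K = 53.39°F.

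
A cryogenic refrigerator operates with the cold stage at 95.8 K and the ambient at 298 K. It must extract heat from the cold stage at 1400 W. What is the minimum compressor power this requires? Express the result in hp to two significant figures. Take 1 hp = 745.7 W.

The reservoir spacing is ΔT = 298 − 95.8 = 202.2 K.
COP_Carnot = T_C/ΔT = 95.80/202.2 = 0.4738.
Ẇ_min = Q̇/COP_Carnot = 1400/0.4738 = 2955 W = 3.963 hp.

4.0 hp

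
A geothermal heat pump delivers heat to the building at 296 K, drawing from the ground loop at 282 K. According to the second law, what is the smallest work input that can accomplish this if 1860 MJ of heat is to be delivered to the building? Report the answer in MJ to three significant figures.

The reservoir spacing is ΔT = 296 − 282 = 14.00 K.
The reversible limit is COP_HP = T_H/ΔT = 21.14, so W_min = Q_H/COP = Q_H·ΔT/T_H.
W_min = 1860 × 14.00/296.00 = 87.97 MJ.

88.0 MJ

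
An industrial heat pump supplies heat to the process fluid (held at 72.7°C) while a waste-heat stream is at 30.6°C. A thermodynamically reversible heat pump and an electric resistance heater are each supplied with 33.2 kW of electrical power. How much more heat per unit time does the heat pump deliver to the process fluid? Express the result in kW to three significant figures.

In absolute terms T_C = 303.75 K and T_H = 345.85 K, so ΔT = 42.10 K.
COP_Carnot = T_H/ΔT = 345.85/42.10 = 8.215.
The heat pump delivers Q̇_H = COP × Ẇ = 272.7 kW; the resistance heater delivers Ẇ = 33.20 kW.
Extra = (COP − 1)·Ẇ = 239.5 kW.

240 kW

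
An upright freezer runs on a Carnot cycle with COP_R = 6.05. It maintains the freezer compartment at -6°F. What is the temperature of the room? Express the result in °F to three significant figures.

COP_R = T_C/(T_H − T_C) gives T_H − T_C = T_C/COP.
With T_C = 252.04 K, T_H = 252.04 × (1 + 1/6.05) = 293.70 K.
Converting, 293.70 K = 68.99°F.

69.0 °F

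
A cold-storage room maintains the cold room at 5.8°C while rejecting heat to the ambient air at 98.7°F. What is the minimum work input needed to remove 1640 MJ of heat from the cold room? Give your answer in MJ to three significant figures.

184 MJ

In absolute terms T_C = 278.95 K and T_H = 310.21 K, so ΔT = 31.26 K.
The reversible limit is COP_R = T_C/ΔT = 8.925, so W_min = Q_C/COP = Q_C·ΔT/T_C.
W_min = 1640 × 31.26/278.95 = 183.8 MJ.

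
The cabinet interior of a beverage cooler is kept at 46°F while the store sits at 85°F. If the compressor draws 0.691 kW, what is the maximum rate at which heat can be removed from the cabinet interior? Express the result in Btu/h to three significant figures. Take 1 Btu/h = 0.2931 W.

In absolute terms T_C = 280.93 K and T_H = 302.59 K, so ΔT = 21.67 K.
COP_Carnot = T_C/ΔT = 280.93/21.67 = 12.97.
Q̇_max = COP_Carnot × Ẇ = 12.97 × 0.6910 kW = 8.959 kW = 30570 Btu/h.

30600 Btu/h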